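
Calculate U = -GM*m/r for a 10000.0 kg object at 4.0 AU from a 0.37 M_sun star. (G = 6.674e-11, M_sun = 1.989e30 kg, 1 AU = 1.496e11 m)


M = 0.37 * 1.989e30 kg = 7.3593e+29 kg; r = 4.0 AU * 1.496e11 m/AU = 5.984e+11 m. U = -GM*m/r = -(6.674e-11 * 7.3593e+29 * 10000.0) / 5.984e+11 = -8.208e+11

-8.208e+11 J


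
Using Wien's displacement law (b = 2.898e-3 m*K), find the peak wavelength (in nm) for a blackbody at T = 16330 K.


lam_max = b / T = 2.898e-3 / 16330 = 1.775e-07 m = 177.4648 nm

177.4648 nm


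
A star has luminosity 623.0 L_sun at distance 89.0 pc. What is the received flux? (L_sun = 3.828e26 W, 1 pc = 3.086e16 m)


F = L / (4*pi*d^2) = 2.385e+29 / (4*pi*(2.747e+18)^2) = 2.516e-09

2.516e-09 W/m^2


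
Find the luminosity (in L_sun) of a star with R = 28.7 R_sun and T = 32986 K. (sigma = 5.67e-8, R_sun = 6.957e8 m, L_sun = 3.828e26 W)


R = 28.7 * 6.957e8 m = 1.996659e+10 m. L = 4*pi*R^2*sigma*T^4 = 4*pi*(1.996659e+10)^2 * 5.67e-8 * 32986^4 = 3.362941725e+32 W. L/L_sun = 3.362941725e+32 / 3.828e26 = 878511.4224

878511.4224 L_sun


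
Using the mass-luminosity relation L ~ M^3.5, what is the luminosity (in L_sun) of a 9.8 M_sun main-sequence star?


L/L_sun = (M/M_sun)^3.5 = 9.8^3.5 = 2946.397

2946.397 L_sun


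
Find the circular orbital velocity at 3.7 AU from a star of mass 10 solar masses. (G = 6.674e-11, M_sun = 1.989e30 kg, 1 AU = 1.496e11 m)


v = sqrt(GM/r) = sqrt(6.674e-11 * 1.989e+31 / 5.535e+11) = 48971.5482

48971.5482 m/s


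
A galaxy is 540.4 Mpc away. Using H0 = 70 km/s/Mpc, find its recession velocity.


v = H0 * d = 70 * 540.4 = 37828.0

37828.0 km/s


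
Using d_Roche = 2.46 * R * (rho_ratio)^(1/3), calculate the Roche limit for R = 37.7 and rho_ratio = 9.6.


d_Roche = 2.46 * 37.7 * 9.6^(1/3) = 197.1062

197.1062


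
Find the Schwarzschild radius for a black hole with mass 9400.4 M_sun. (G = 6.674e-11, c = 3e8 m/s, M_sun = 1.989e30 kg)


M = 9400.4 * 1.989e30 kg = 1.86973956e+34 kg. rs = 2GM/c^2 = 2 * 6.674e-11 * 1.86973956e+34 / (3e8)^2 = 2.773e+07

2.773e+07 m


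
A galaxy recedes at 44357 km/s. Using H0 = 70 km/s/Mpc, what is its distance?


d = v / H0 = 44357 / 70 = 633.6714

633.6714 Mpc


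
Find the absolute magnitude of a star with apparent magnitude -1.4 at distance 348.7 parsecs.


M = m - 5*log10(d) + 5 = -1.4 - 5*log10(348.7) + 5 = -9.1123

-9.1123


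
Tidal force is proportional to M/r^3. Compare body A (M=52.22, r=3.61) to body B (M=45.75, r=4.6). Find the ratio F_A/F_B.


Ratio = (M1/r1^3) / (M2/r2^3) = (52.22/3.61^3) / (45.75/4.6^3) = 2.3616

2.3616


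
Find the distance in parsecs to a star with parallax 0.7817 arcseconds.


d = 1/p = 1/0.7817 = 1.2793

1.2793 pc


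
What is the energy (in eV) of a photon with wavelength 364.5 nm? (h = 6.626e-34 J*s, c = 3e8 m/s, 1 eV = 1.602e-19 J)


E = hc/lambda = 6.626e-34 * 3e8 / 3.645e-07 = 5.453e-19 J = 3.4042 eV

3.4042 eV


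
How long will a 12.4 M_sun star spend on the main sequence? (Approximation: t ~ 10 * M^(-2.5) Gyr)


t = 10 * M^(-2.5) = 10 * 12.4^(-2.5) = 0.0185

0.0185 Gyr


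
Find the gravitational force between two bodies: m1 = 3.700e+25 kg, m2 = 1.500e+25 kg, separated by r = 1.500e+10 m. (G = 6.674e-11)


F = G*m1*m2/r^2 = 6.674e-11 * 3.700e+25 * 1.500e+25 / (1.500e+10)^2 = 6.674e-11 * 5.550e+50 / 2.250e+20 = 1.646e+20

1.646e+20 N


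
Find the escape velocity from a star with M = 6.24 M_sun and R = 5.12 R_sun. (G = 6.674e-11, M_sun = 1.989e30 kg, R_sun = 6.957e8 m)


M = 6.24 * 1.989e30 kg = 1.241136e+31 kg; R = 5.12 * 6.957e8 m = 3.561984e+09 m. v_esc = sqrt(2GM/R) = sqrt(2 * 6.674e-11 * 1.241136e+31 / 3.561984e+09) = 681980.2586

681980.2586 m/s


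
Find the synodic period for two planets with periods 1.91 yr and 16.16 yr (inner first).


1/P_syn = |1/P1 - 1/P2| = |1/1.91 - 1/16.16| => P_syn = 2.166

2.166 years


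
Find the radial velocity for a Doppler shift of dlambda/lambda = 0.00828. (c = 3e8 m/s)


v = (dlambda/lambda) * c = 0.00828 * 3e8 = 2.484e+06

2.484e+06 m/s


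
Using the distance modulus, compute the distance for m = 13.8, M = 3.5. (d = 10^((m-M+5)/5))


d = 10^((m - M + 5)/5) = 10^((13.8 - 3.5 + 5)/5) = 1148.1536

1148.1536 pc


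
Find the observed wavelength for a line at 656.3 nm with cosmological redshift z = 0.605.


lam_obs = lam_emit * (1 + z) = 656.3 * (1 + 0.605) = 1053.3615

1053.3615 nm


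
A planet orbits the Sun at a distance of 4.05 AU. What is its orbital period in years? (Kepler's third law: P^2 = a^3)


P = a^(3/2) = 4.05^1.5 = 8.1505

8.1505 years


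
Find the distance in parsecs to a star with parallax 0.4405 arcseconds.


d = 1/p = 1/0.4405 = 2.2701

2.2701 pc


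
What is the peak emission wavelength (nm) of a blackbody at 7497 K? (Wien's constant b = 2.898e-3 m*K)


lam_max = b / T = 2.898e-3 / 7497 = 3.866e-07 m = 386.5546 nm

386.5546 nm


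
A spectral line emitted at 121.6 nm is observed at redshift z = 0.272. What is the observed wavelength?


lam_obs = lam_emit * (1 + z) = 121.6 * (1 + 0.272) = 154.6752

154.6752 nm


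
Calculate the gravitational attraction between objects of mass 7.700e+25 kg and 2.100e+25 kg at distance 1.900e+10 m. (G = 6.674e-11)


F = G*m1*m2/r^2 = 6.674e-11 * 7.700e+25 * 2.100e+25 / (1.900e+10)^2 = 6.674e-11 * 1.617e+51 / 3.610e+20 = 2.989e+20

2.989e+20 N


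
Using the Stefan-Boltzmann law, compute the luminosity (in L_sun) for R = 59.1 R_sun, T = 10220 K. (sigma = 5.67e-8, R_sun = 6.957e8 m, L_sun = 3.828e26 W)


R = 59.1 * 6.957e8 m = 4.111587e+10 m. L = 4*pi*R^2*sigma*T^4 = 4*pi*(4.111587e+10)^2 * 5.67e-8 * 10220^4 = 1.314060844e+31 W. L/L_sun = 1.314060844e+31 / 3.828e26 = 34327.6083

34327.6083 L_sun


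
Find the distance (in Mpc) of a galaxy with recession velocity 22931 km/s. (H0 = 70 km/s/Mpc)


d = v / H0 = 22931 / 70 = 327.5857

327.5857 Mpc


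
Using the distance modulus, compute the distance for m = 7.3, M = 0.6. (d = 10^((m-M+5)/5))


d = 10^((m - M + 5)/5) = 10^((7.3 - 0.6 + 5)/5) = 218.7762

218.7762 pc


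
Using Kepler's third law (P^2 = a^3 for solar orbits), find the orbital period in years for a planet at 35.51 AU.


P = a^(3/2) = 35.51^1.5 = 211.605

211.605 years


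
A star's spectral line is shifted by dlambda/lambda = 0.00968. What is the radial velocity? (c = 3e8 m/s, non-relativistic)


v = (dlambda/lambda) * c = 0.00968 * 3e8 = 2.904e+06

2.904e+06 m/s


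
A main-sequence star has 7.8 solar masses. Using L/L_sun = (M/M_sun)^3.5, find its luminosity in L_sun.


L/L_sun = (M/M_sun)^3.5 = 7.8^3.5 = 1325.3516

1325.3516 L_sun


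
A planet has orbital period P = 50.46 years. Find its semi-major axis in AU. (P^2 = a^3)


a = P^(2/3) = 50.46^(2/3) = 13.6552

13.6552 AU


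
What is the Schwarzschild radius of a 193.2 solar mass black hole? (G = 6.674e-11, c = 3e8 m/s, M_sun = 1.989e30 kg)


M = 193.2 * 1.989e30 kg = 3.842748e+32 kg. rs = 2GM/c^2 = 2 * 6.674e-11 * 3.842748e+32 / (3e8)^2 = 569922.2256

569922.2256 m


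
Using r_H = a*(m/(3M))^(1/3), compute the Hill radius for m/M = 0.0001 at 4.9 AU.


r_H = a * (m/3M)^(1/3) = 4.9 * (0.0001/3)^(1/3) = 0.1577

0.1577 AU


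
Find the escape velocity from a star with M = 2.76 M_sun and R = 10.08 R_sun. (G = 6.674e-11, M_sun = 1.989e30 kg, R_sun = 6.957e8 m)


M = 2.76 * 1.989e30 kg = 5.48964e+30 kg; R = 10.08 * 6.957e8 m = 7.012656e+09 m. v_esc = sqrt(2GM/R) = sqrt(2 * 6.674e-11 * 5.48964e+30 / 7.012656e+09) = 323250.1714

323250.1714 m/s


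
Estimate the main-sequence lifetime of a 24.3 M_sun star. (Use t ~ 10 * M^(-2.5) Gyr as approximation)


t = 10 * M^(-2.5) = 10 * 24.3^(-2.5) = 0.0034

0.0034 Gyr


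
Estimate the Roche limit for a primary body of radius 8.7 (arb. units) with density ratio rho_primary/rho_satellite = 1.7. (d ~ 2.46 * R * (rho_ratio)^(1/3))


d_Roche = 2.46 * 8.7 * 1.7^(1/3) = 25.5429

25.5429


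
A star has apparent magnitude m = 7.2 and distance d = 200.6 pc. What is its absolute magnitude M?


M = m - 5*log10(d) + 5 = 7.2 - 5*log10(200.6) + 5 = 0.6883

0.6883


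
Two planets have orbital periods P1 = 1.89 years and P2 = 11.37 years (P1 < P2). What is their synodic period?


1/P_syn = |1/P1 - 1/P2| = |1/1.89 - 1/11.37| => P_syn = 2.2668

2.2668 years


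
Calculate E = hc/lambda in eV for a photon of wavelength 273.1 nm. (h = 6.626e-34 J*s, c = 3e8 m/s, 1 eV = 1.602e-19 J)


E = hc/lambda = 6.626e-34 * 3e8 / 2.731e-07 = 7.279e-19 J = 4.5435 eV

4.5435 eV


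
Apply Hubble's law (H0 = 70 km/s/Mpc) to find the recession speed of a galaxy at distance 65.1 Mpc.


v = H0 * d = 70 * 65.1 = 4557.0

4557.0 km/s


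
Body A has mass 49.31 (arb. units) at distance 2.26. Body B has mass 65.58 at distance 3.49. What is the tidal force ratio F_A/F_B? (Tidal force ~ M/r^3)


Ratio = (M1/r1^3) / (M2/r2^3) = (49.31/2.26^3) / (65.58/3.49^3) = 2.7689

2.7689


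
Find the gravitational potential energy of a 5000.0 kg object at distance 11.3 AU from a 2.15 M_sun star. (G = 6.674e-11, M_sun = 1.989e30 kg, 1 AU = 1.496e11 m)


M = 2.15 * 1.989e30 kg = 4.27635e+30 kg; r = 11.3 AU * 1.496e11 m/AU = 1.69048e+12 m. U = -GM*m/r = -(6.674e-11 * 4.27635e+30 * 5000.0) / 1.69048e+12 = -8.441e+11

-8.441e+11 J


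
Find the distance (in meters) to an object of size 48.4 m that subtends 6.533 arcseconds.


D = size / theta_rad, theta_rad = 6.533 * pi/(180*3600) = 3.167e-05, D = 1.528e+06

1.528e+06 m


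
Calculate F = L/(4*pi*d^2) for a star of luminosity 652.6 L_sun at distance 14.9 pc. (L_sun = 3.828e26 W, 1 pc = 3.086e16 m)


F = L / (4*pi*d^2) = 2.498e+29 / (4*pi*(4.598e+17)^2) = 9.403e-08

9.403e-08 W/m^2


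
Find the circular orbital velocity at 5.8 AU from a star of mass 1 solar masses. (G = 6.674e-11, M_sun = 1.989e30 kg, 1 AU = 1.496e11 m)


v = sqrt(GM/r) = sqrt(6.674e-11 * 1.989e+30 / 8.677e+11) = 12368.8892

12368.8892 m/s


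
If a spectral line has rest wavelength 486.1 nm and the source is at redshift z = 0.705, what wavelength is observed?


lam_obs = lam_emit * (1 + z) = 486.1 * (1 + 0.705) = 828.8005

828.8005 nm


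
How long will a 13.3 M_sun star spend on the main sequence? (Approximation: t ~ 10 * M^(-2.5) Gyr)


t = 10 * M^(-2.5) = 10 * 13.3^(-2.5) = 0.0155

0.0155 Gyr


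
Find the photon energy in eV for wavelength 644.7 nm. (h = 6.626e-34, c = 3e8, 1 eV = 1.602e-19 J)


E = hc/lambda = 6.626e-34 * 3e8 / 6.447e-07 = 3.083e-19 J = 1.9247 eV

1.9247 eV


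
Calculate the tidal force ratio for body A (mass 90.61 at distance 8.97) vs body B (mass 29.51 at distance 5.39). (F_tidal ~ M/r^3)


Ratio = (M1/r1^3) / (M2/r2^3) = (90.61/8.97^3) / (29.51/5.39^3) = 0.6662

0.6662


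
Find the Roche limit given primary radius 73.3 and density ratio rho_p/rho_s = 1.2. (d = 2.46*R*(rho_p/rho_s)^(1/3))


d_Roche = 2.46 * 73.3 * 1.2^(1/3) = 191.6165

191.6165


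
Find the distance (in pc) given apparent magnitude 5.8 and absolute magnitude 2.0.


d = 10^((m - M + 5)/5) = 10^((5.8 - 2.0 + 5)/5) = 57.544

57.544 pc


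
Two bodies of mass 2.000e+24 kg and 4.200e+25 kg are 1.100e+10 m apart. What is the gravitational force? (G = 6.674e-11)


F = G*m1*m2/r^2 = 6.674e-11 * 2.000e+24 * 4.200e+25 / (1.100e+10)^2 = 6.674e-11 * 8.400e+49 / 1.210e+20 = 4.633e+19

4.633e+19 N


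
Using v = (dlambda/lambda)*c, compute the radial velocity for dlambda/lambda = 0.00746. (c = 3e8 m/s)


v = (dlambda/lambda) * c = 0.00746 * 3e8 = 2.238e+06

2.238e+06 m/s


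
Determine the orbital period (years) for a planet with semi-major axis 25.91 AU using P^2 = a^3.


P = a^(3/2) = 25.91^1.5 = 131.8867

131.8867 years


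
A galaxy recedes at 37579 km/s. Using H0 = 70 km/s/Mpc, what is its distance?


d = v / H0 = 37579 / 70 = 536.8429

536.8429 Mpc


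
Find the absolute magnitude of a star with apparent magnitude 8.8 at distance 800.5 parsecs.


M = m - 5*log10(d) + 5 = 8.8 - 5*log10(800.5) + 5 = -0.7168

-0.7168


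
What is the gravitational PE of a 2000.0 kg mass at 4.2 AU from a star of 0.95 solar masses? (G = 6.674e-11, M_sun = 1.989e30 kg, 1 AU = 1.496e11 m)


M = 0.95 * 1.989e30 kg = 1.88955e+30 kg; r = 4.2 AU * 1.496e11 m/AU = 6.2832e+11 m. U = -GM*m/r = -(6.674e-11 * 1.88955e+30 * 2000.0) / 6.2832e+11 = -4.014e+11

-4.014e+11 J


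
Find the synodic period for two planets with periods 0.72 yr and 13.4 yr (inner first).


1/P_syn = |1/P1 - 1/P2| = |1/0.72 - 1/13.4| => P_syn = 0.7609

0.7609 years


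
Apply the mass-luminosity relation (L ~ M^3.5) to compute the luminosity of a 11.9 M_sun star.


L/L_sun = (M/M_sun)^3.5 = 11.9^3.5 = 5813.188

5813.188 L_sun


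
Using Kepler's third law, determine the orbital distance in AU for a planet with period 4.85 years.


a = P^(2/3) = 4.85^(2/3) = 2.8652

2.8652 AU


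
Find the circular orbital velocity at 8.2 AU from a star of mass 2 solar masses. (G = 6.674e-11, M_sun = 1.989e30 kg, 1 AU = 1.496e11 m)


v = sqrt(GM/r) = sqrt(6.674e-11 * 3.978e+30 / 1.227e+12) = 14711.3581

14711.3581 m/s


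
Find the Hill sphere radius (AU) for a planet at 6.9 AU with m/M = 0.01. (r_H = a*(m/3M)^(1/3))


r_H = a * (m/3M)^(1/3) = 6.9 * (0.01/3)^(1/3) = 1.0307

1.0307 AU


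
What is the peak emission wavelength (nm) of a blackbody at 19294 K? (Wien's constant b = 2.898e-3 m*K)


lam_max = b / T = 2.898e-3 / 19294 = 1.502e-07 m = 150.2021 nm

150.2021 nm


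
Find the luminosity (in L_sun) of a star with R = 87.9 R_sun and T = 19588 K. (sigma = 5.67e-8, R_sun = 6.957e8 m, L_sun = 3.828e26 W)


R = 87.9 * 6.957e8 m = 6.115203e+10 m. L = 4*pi*R^2*sigma*T^4 = 4*pi*(6.115203e+10)^2 * 5.67e-8 * 19588^4 = 3.922609368e+32 W. L/L_sun = 3.922609368e+32 / 3.828e26 = 1.025e+06

1.025e+06 L_sun


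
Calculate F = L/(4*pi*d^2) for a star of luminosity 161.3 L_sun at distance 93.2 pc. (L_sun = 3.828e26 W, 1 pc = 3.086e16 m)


F = L / (4*pi*d^2) = 6.175e+28 / (4*pi*(2.876e+18)^2) = 5.940e-10

5.940e-10 W/m^2


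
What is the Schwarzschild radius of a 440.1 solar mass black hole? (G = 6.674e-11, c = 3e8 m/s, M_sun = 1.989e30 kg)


M = 440.1 * 1.989e30 kg = 8.753589e+32 kg. rs = 2GM/c^2 = 2 * 6.674e-11 * 8.753589e+32 / (3e8)^2 = 1.298e+06

1.298e+06 m


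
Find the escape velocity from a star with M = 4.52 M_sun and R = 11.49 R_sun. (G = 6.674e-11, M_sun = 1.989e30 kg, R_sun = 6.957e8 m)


M = 4.52 * 1.989e30 kg = 8.99028e+30 kg; R = 11.49 * 6.957e8 m = 7.993593e+09 m. v_esc = sqrt(2GM/R) = sqrt(2 * 6.674e-11 * 8.99028e+30 / 7.993593e+09) = 387457.161

387457.161 m/s


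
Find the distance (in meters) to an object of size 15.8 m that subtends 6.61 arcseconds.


D = size / theta_rad, theta_rad = 6.61 * pi/(180*3600) = 3.205e-05, D = 493038.4174

493038.4174 m


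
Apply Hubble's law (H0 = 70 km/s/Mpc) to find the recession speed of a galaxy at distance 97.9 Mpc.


v = H0 * d = 70 * 97.9 = 6853.0

6853.0 km/s


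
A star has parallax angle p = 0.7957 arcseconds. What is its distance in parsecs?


d = 1/p = 1/0.7957 = 1.2568

1.2568 pc


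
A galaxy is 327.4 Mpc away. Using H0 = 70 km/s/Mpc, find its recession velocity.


v = H0 * d = 70 * 327.4 = 22918.0

22918.0 km/s


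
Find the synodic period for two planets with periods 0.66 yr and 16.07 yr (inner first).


1/P_syn = |1/P1 - 1/P2| = |1/0.66 - 1/16.07| => P_syn = 0.6883

0.6883 years


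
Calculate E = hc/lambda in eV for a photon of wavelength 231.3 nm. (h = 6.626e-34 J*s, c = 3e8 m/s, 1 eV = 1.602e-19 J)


E = hc/lambda = 6.626e-34 * 3e8 / 2.313e-07 = 8.594e-19 J = 5.3646 eV

5.3646 eV


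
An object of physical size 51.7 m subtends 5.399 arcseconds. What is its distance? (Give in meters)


D = size / theta_rad, theta_rad = 5.399 * pi/(180*3600) = 2.618e-05, D = 1.975e+06

1.975e+06 m


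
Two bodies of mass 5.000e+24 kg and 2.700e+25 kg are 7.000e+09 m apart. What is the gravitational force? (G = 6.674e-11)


F = G*m1*m2/r^2 = 6.674e-11 * 5.000e+24 * 2.700e+25 / (7.000e+09)^2 = 6.674e-11 * 1.350e+50 / 4.900e+19 = 1.839e+20

1.839e+20 N


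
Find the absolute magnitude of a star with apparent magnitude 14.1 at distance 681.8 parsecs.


M = m - 5*log10(d) + 5 = 14.1 - 5*log10(681.8) + 5 = 4.9317

4.9317


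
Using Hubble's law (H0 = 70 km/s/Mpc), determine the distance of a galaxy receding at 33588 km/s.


d = v / H0 = 33588 / 70 = 479.8286

479.8286 Mpc


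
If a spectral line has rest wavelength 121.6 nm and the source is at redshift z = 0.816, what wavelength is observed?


lam_obs = lam_emit * (1 + z) = 121.6 * (1 + 0.816) = 220.8256

220.8256 nm


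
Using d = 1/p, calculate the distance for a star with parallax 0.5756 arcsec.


d = 1/p = 1/0.5756 = 1.7373

1.7373 pc


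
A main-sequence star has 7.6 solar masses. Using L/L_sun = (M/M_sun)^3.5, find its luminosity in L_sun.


L/L_sun = (M/M_sun)^3.5 = 7.6^3.5 = 1210.1733

1210.1733 L_sun


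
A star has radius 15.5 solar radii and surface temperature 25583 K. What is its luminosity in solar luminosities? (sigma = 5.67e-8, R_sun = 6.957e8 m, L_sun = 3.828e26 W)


R = 15.5 * 6.957e8 m = 1.078335e+10 m. L = 4*pi*R^2*sigma*T^4 = 4*pi*(1.078335e+10)^2 * 5.67e-8 * 25583^4 = 3.549001716e+31 W. L/L_sun = 3.549001716e+31 / 3.828e26 = 92711.6436

92711.6436 L_sun


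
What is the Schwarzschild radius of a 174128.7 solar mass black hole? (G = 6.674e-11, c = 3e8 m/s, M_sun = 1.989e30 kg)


M = 174128.7 * 1.989e30 kg = 3.463419843e+35 kg. rs = 2GM/c^2 = 2 * 6.674e-11 * 3.463419843e+35 / (3e8)^2 = 5.137e+08

5.137e+08 m


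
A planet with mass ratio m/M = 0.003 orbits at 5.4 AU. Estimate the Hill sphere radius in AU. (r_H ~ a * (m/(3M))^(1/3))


r_H = a * (m/3M)^(1/3) = 5.4 * (0.003/3)^(1/3) = 0.54

0.54 AU


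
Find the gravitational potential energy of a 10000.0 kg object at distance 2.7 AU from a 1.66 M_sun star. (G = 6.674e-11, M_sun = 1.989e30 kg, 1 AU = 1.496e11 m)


M = 1.66 * 1.989e30 kg = 3.30174e+30 kg; r = 2.7 AU * 1.496e11 m/AU = 4.0392e+11 m. U = -GM*m/r = -(6.674e-11 * 3.30174e+30 * 10000.0) / 4.0392e+11 = -5.455e+12

-5.455e+12 J


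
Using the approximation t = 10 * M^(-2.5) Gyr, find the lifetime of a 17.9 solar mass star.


t = 10 * M^(-2.5) = 10 * 17.9^(-2.5) = 0.0074

0.0074 Gyr


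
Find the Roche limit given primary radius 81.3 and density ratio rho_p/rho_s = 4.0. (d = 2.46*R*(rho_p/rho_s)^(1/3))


d_Roche = 2.46 * 81.3 * 4.0^(1/3) = 317.477

317.477


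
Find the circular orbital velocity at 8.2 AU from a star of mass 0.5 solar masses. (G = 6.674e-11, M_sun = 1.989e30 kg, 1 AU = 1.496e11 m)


v = sqrt(GM/r) = sqrt(6.674e-11 * 9.945e+29 / 1.227e+12) = 7355.6791

7355.6791 m/s


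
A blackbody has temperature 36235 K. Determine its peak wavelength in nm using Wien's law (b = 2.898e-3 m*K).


lam_max = b / T = 2.898e-3 / 36235 = 7.998e-08 m = 79.9779 nm

79.9779 nm


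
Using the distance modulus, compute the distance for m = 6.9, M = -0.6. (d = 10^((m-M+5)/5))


d = 10^((m - M + 5)/5) = 10^((6.9 - -0.6 + 5)/5) = 316.2278

316.2278 pc


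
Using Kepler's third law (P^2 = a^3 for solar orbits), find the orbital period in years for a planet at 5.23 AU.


P = a^(3/2) = 5.23^1.5 = 11.9606

11.9606 years


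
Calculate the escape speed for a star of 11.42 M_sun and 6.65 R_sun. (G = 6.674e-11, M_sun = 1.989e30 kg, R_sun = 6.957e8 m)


M = 11.42 * 1.989e30 kg = 2.271438e+31 kg; R = 6.65 * 6.957e8 m = 4.626405e+09 m. v_esc = sqrt(2GM/R) = sqrt(2 * 6.674e-11 * 2.271438e+31 / 4.626405e+09) = 809537.0282

809537.0282 m/s


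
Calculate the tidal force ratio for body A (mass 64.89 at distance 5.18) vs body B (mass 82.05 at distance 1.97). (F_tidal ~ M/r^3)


Ratio = (M1/r1^3) / (M2/r2^3) = (64.89/5.18^3) / (82.05/1.97^3) = 0.0435

0.0435


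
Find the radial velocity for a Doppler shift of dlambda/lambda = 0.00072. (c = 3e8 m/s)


v = (dlambda/lambda) * c = 0.00072 * 3e8 = 216000.0

216000.0 m/s


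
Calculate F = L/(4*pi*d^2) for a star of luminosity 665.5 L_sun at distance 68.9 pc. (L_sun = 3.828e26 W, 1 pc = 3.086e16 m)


F = L / (4*pi*d^2) = 2.548e+29 / (4*pi*(2.126e+18)^2) = 4.484e-09

4.484e-09 W/m^2


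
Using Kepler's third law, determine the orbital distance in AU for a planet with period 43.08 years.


a = P^(2/3) = 43.08^(2/3) = 12.289

12.289 AU


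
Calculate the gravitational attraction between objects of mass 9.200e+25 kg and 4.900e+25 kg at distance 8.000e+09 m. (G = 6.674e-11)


F = G*m1*m2/r^2 = 6.674e-11 * 9.200e+25 * 4.900e+25 / (8.000e+09)^2 = 6.674e-11 * 4.508e+51 / 6.400e+19 = 4.701e+21

4.701e+21 N


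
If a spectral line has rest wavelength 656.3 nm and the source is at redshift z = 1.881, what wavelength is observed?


lam_obs = lam_emit * (1 + z) = 656.3 * (1 + 1.881) = 1890.8003

1890.8003 nm


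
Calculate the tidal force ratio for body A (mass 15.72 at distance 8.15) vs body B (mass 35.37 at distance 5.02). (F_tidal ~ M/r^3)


Ratio = (M1/r1^3) / (M2/r2^3) = (15.72/8.15^3) / (35.37/5.02^3) = 0.1039

0.1039


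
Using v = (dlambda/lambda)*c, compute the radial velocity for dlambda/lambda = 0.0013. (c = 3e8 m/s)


v = (dlambda/lambda) * c = 0.0013 * 3e8 = 390000.0

390000.0 m/s


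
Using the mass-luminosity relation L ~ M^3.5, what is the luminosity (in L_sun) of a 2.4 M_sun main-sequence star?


L/L_sun = (M/M_sun)^3.5 = 2.4^3.5 = 21.416

21.416 L_sun


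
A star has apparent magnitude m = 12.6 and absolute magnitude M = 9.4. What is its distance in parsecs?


d = 10^((m - M + 5)/5) = 10^((12.6 - 9.4 + 5)/5) = 43.6516

43.6516 pc


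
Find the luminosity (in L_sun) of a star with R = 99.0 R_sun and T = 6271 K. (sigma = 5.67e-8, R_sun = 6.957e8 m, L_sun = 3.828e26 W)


R = 99.0 * 6.957e8 m = 6.88743e+10 m. L = 4*pi*R^2*sigma*T^4 = 4*pi*(6.88743e+10)^2 * 5.67e-8 * 6271^4 = 5.227024334e+30 W. L/L_sun = 5.227024334e+30 / 3.828e26 = 13654.7135

13654.7135 L_sun


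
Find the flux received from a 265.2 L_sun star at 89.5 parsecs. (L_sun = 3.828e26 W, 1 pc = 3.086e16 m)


F = L / (4*pi*d^2) = 1.015e+29 / (4*pi*(2.762e+18)^2) = 1.059e-09

1.059e-09 W/m^2


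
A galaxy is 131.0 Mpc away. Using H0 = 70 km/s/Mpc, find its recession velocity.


v = H0 * d = 70 * 131.0 = 9170.0

9170.0 km/s


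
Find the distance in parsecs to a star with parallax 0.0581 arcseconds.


d = 1/p = 1/0.0581 = 17.2117

17.2117 pc


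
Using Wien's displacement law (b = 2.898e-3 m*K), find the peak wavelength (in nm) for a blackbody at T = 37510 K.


lam_max = b / T = 2.898e-3 / 37510 = 7.726e-08 m = 77.2594 nm

77.2594 nm


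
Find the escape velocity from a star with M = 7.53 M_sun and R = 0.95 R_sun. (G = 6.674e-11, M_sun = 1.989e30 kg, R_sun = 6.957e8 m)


M = 7.53 * 1.989e30 kg = 1.497717e+31 kg; R = 0.95 * 6.957e8 m = 6.60915e+08 m. v_esc = sqrt(2GM/R) = sqrt(2 * 6.674e-11 * 1.497717e+31 / 6.60915e+08) = 1.739e+06

1.739e+06 m/s


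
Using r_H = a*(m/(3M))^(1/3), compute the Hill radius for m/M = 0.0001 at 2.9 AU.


r_H = a * (m/3M)^(1/3) = 2.9 * (0.0001/3)^(1/3) = 0.0933

0.0933 AU


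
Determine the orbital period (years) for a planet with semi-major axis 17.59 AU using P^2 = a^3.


P = a^(3/2) = 17.59^1.5 = 73.7732

73.7732 years


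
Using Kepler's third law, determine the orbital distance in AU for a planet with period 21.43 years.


a = P^(2/3) = 21.43^(2/3) = 7.7152

7.7152 AU


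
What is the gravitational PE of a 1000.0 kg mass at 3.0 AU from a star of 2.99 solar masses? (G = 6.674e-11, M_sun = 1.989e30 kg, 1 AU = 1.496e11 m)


M = 2.99 * 1.989e30 kg = 5.94711e+30 kg; r = 3.0 AU * 1.496e11 m/AU = 4.488e+11 m. U = -GM*m/r = -(6.674e-11 * 5.94711e+30 * 1000.0) / 4.488e+11 = -8.844e+11

-8.844e+11 J


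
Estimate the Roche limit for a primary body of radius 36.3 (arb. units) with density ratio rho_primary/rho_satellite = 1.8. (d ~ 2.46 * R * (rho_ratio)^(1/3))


d_Roche = 2.46 * 36.3 * 1.8^(1/3) = 108.6257

108.6257


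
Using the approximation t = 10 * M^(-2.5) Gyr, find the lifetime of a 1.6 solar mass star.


t = 10 * M^(-2.5) = 10 * 1.6^(-2.5) = 3.0882

3.0882 Gyr


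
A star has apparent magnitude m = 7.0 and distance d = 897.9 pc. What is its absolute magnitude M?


M = m - 5*log10(d) + 5 = 7.0 - 5*log10(897.9) + 5 = -2.7661

-2.7661


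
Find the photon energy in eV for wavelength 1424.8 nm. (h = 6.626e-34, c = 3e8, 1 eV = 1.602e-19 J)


E = hc/lambda = 6.626e-34 * 3e8 / 1.425e-06 = 1.395e-19 J = 0.8709 eV

0.8709 eV


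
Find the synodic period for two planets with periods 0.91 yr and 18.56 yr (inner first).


1/P_syn = |1/P1 - 1/P2| = |1/0.91 - 1/18.56| => P_syn = 0.9569

0.9569 years


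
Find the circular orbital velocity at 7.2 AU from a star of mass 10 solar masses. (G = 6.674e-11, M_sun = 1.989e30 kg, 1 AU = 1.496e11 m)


v = sqrt(GM/r) = sqrt(6.674e-11 * 1.989e+31 / 1.077e+12) = 35105.7655

35105.7655 m/s


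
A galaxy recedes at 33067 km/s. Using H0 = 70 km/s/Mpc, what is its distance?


d = v / H0 = 33067 / 70 = 472.3857

472.3857 Mpc


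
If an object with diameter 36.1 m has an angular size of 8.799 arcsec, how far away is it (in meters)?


D = size / theta_rad, theta_rad = 8.799 * pi/(180*3600) = 4.266e-05, D = 846250.6541

846250.6541 m


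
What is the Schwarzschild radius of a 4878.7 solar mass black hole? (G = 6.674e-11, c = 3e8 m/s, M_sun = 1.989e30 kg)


M = 4878.7 * 1.989e30 kg = 9.7037343e+33 kg. rs = 2GM/c^2 = 2 * 6.674e-11 * 9.7037343e+33 / (3e8)^2 = 1.439e+07

1.439e+07 m


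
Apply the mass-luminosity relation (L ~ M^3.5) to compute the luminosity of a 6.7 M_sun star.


L/L_sun = (M/M_sun)^3.5 = 6.7^3.5 = 778.5057

778.5057 L_sun


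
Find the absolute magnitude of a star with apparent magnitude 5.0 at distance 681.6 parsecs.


M = m - 5*log10(d) + 5 = 5.0 - 5*log10(681.6) + 5 = -4.1676

-4.1676


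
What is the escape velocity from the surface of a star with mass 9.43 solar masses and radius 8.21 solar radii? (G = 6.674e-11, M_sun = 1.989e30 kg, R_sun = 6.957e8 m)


M = 9.43 * 1.989e30 kg = 1.875627e+31 kg; R = 8.21 * 6.957e8 m = 5.711697e+09 m. v_esc = sqrt(2GM/R) = sqrt(2 * 6.674e-11 * 1.875627e+31 / 5.711697e+09) = 662062.1449

662062.1449 m/s


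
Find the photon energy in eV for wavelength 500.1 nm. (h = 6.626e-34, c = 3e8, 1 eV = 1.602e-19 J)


E = hc/lambda = 6.626e-34 * 3e8 / 5.001e-07 = 3.975e-19 J = 2.4812 eV

2.4812 eV


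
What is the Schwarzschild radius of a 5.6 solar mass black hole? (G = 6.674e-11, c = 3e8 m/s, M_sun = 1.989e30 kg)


M = 5.6 * 1.989e30 kg = 1.11384e+31 kg. rs = 2GM/c^2 = 2 * 6.674e-11 * 1.11384e+31 / (3e8)^2 = 16519.4848

16519.4848 m


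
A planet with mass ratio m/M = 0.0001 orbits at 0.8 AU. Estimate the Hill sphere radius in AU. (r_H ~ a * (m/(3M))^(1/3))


r_H = a * (m/3M)^(1/3) = 0.8 * (0.0001/3)^(1/3) = 0.0257

0.0257 AU


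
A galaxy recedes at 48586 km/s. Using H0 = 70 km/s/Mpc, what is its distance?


d = v / H0 = 48586 / 70 = 694.0857

694.0857 Mpc


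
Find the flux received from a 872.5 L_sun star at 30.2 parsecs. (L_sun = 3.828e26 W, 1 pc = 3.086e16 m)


F = L / (4*pi*d^2) = 3.340e+29 / (4*pi*(9.320e+17)^2) = 3.060e-08

3.060e-08 W/m^2


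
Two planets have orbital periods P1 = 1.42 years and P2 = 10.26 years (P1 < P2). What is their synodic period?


1/P_syn = |1/P1 - 1/P2| = |1/1.42 - 1/10.26| => P_syn = 1.6481

1.6481 years


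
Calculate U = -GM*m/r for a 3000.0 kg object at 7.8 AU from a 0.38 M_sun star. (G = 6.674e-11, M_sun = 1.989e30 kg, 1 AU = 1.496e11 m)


M = 0.38 * 1.989e30 kg = 7.5582e+29 kg; r = 7.8 AU * 1.496e11 m/AU = 1.16688e+12 m. U = -GM*m/r = -(6.674e-11 * 7.5582e+29 * 3000.0) / 1.16688e+12 = -1.297e+11

-1.297e+11 J


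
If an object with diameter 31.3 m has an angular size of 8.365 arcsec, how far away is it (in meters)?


D = size / theta_rad, theta_rad = 8.365 * pi/(180*3600) = 4.055e-05, D = 771797.7807

771797.7807 m


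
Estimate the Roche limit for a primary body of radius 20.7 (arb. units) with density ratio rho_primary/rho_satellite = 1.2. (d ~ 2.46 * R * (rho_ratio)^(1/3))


d_Roche = 2.46 * 20.7 * 1.2^(1/3) = 54.1127

54.1127


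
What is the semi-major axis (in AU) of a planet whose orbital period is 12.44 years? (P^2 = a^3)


a = P^(2/3) = 12.44^(2/3) = 5.3688

5.3688 AU


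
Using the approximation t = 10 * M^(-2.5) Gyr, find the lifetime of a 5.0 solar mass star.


t = 10 * M^(-2.5) = 10 * 5.0^(-2.5) = 0.1789

0.1789 Gyr


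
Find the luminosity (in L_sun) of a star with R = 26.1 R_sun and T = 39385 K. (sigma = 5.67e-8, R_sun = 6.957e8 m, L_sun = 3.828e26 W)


R = 26.1 * 6.957e8 m = 1.815777e+10 m. L = 4*pi*R^2*sigma*T^4 = 4*pi*(1.815777e+10)^2 * 5.67e-8 * 39385^4 = 5.652510055e+32 W. L/L_sun = 5.652510055e+32 / 3.828e26 = 1.477e+06

1.477e+06 L_sun


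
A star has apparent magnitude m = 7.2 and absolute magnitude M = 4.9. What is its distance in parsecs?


d = 10^((m - M + 5)/5) = 10^((7.2 - 4.9 + 5)/5) = 28.8403

28.8403 pc


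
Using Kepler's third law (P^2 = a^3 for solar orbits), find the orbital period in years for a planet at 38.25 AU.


P = a^(3/2) = 38.25^1.5 = 236.5632

236.5632 years


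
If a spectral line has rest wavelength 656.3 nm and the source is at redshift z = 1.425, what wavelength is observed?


lam_obs = lam_emit * (1 + z) = 656.3 * (1 + 1.425) = 1591.5275

1591.5275 nm


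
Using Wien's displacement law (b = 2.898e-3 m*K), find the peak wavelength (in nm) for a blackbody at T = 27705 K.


lam_max = b / T = 2.898e-3 / 27705 = 1.046e-07 m = 104.6021 nm

104.6021 nm


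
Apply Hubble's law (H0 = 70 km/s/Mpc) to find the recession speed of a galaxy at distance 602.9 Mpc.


v = H0 * d = 70 * 602.9 = 42203.0

42203.0 km/s


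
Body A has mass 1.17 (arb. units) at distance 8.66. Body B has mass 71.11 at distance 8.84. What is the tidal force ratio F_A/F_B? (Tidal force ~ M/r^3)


Ratio = (M1/r1^3) / (M2/r2^3) = (1.17/8.66^3) / (71.11/8.84^3) = 0.0175

0.0175


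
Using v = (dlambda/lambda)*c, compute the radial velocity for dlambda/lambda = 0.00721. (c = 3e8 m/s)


v = (dlambda/lambda) * c = 0.00721 * 3e8 = 2.163e+06

2.163e+06 m/s


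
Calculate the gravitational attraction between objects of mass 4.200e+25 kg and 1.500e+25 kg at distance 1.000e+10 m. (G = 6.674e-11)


F = G*m1*m2/r^2 = 6.674e-11 * 4.200e+25 * 1.500e+25 / (1.000e+10)^2 = 6.674e-11 * 6.300e+50 / 1.000e+20 = 4.205e+20

4.205e+20 N


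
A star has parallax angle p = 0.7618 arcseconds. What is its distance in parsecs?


d = 1/p = 1/0.7618 = 1.3127

1.3127 pc


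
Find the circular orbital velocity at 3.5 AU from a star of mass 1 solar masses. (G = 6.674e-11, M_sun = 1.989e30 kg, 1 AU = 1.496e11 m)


v = sqrt(GM/r) = sqrt(6.674e-11 * 1.989e+30 / 5.236e+11) = 15922.4786

15922.4786 m/s


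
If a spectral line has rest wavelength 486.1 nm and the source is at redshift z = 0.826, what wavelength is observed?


lam_obs = lam_emit * (1 + z) = 486.1 * (1 + 0.826) = 887.6186

887.6186 nm


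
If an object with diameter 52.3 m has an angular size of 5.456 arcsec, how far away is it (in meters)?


D = size / theta_rad, theta_rad = 5.456 * pi/(180*3600) = 2.645e-05, D = 1.977e+06

1.977e+06 m


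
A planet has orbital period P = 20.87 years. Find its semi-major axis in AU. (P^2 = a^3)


a = P^(2/3) = 20.87^(2/3) = 7.5802

7.5802 AU


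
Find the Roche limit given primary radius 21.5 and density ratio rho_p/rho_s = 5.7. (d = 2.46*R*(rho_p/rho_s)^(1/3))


d_Roche = 2.46 * 21.5 * 5.7^(1/3) = 94.4783

94.4783


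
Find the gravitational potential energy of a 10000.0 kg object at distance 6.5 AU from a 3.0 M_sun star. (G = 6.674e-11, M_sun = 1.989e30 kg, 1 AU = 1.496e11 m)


M = 3.0 * 1.989e30 kg = 5.967e+30 kg; r = 6.5 AU * 1.496e11 m/AU = 9.724e+11 m. U = -GM*m/r = -(6.674e-11 * 5.967e+30 * 10000.0) / 9.724e+11 = -4.095e+12

-4.095e+12 J


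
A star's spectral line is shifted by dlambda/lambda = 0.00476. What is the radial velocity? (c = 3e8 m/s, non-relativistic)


v = (dlambda/lambda) * c = 0.00476 * 3e8 = 1.428e+06

1.428e+06 m/s


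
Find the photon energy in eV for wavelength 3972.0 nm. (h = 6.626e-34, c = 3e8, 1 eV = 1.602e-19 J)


E = hc/lambda = 6.626e-34 * 3e8 / 3.972e-06 = 5.005e-20 J = 0.3124 eV

0.3124 eV


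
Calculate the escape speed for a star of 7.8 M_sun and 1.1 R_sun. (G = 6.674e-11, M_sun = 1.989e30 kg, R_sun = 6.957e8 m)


M = 7.8 * 1.989e30 kg = 1.55142e+31 kg; R = 1.1 * 6.957e8 m = 7.6527e+08 m. v_esc = sqrt(2GM/R) = sqrt(2 * 6.674e-11 * 1.55142e+31 / 7.6527e+08) = 1.645e+06

1.645e+06 m/s


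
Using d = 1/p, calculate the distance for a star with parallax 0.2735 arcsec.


d = 1/p = 1/0.2735 = 3.6563

3.6563 pc


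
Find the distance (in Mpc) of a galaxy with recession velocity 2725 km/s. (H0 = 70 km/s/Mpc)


d = v / H0 = 2725 / 70 = 38.9286

38.9286 Mpc


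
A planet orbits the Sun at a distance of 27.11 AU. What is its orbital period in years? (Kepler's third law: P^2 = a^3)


P = a^(3/2) = 27.11^1.5 = 141.1544

141.1544 years


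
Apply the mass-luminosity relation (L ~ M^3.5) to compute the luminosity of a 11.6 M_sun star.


L/L_sun = (M/M_sun)^3.5 = 11.6^3.5 = 5316.2202

5316.2202 L_sun


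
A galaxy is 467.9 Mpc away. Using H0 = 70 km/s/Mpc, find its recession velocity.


v = H0 * d = 70 * 467.9 = 32753.0

32753.0 km/s


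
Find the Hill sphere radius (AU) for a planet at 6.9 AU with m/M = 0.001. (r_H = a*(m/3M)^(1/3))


r_H = a * (m/3M)^(1/3) = 6.9 * (0.001/3)^(1/3) = 0.4784

0.4784 AU


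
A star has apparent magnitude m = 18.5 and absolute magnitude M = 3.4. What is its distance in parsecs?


d = 10^((m - M + 5)/5) = 10^((18.5 - 3.4 + 5)/5) = 10471.2855

10471.2855 pc


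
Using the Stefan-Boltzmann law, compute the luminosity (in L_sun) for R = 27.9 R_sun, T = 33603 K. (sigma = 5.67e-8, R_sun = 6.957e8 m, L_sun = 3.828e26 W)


R = 27.9 * 6.957e8 m = 1.941003e+10 m. L = 4*pi*R^2*sigma*T^4 = 4*pi*(1.941003e+10)^2 * 5.67e-8 * 33603^4 = 3.422611017e+32 W. L/L_sun = 3.422611017e+32 / 3.828e26 = 894099.0118

894099.0118 L_sun


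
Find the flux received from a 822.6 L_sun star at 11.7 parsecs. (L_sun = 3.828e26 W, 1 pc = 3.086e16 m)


F = L / (4*pi*d^2) = 3.149e+29 / (4*pi*(3.611e+17)^2) = 1.922e-07

1.922e-07 W/m^2


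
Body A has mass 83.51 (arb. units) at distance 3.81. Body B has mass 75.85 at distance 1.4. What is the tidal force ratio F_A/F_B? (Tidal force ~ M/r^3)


Ratio = (M1/r1^3) / (M2/r2^3) = (83.51/3.81^3) / (75.85/1.4^3) = 0.0546

0.0546


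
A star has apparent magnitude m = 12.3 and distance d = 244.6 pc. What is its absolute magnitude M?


M = m - 5*log10(d) + 5 = 12.3 - 5*log10(244.6) + 5 = 5.3577

5.3577


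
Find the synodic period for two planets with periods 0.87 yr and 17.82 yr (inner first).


1/P_syn = |1/P1 - 1/P2| = |1/0.87 - 1/17.82| => P_syn = 0.9147

0.9147 years


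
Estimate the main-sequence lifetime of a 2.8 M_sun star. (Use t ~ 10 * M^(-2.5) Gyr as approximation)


t = 10 * M^(-2.5) = 10 * 2.8^(-2.5) = 0.7623

0.7623 Gyr


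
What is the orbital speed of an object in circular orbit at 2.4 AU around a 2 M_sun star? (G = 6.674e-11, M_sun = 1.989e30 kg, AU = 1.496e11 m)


v = sqrt(GM/r) = sqrt(6.674e-11 * 3.978e+30 / 3.590e+11) = 27192.809

27192.809 m/s


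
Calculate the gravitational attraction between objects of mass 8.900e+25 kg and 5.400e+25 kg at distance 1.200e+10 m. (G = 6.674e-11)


F = G*m1*m2/r^2 = 6.674e-11 * 8.900e+25 * 5.400e+25 / (1.200e+10)^2 = 6.674e-11 * 4.806e+51 / 1.440e+20 = 2.227e+21

2.227e+21 N


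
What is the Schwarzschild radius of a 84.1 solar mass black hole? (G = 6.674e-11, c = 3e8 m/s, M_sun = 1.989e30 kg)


M = 84.1 * 1.989e30 kg = 1.672749e+32 kg. rs = 2GM/c^2 = 2 * 6.674e-11 * 1.672749e+32 / (3e8)^2 = 248087.2628

248087.2628 m


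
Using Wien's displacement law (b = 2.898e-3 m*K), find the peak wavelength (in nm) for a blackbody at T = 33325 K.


lam_max = b / T = 2.898e-3 / 33325 = 8.696e-08 m = 86.9617 nm

86.9617 nm


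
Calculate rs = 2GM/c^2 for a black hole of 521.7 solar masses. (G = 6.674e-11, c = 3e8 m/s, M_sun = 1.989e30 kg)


M = 521.7 * 1.989e30 kg = 1.0376613e+33 kg. rs = 2GM/c^2 = 2 * 6.674e-11 * 1.0376613e+33 / (3e8)^2 = 1.539e+06

1.539e+06 m


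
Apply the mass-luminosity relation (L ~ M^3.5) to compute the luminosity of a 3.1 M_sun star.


L/L_sun = (M/M_sun)^3.5 = 3.1^3.5 = 52.4525

52.4525 L_sun


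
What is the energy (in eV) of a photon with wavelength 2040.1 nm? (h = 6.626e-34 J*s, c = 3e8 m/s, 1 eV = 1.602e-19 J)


E = hc/lambda = 6.626e-34 * 3e8 / 2.040e-06 = 9.744e-20 J = 0.6082 eV

0.6082 eV


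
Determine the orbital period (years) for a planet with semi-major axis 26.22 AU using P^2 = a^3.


P = a^(3/2) = 26.22^1.5 = 134.2607

134.2607 years


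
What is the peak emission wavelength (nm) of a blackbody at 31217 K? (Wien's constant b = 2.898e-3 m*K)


lam_max = b / T = 2.898e-3 / 31217 = 9.283e-08 m = 92.834 nm

92.834 nm


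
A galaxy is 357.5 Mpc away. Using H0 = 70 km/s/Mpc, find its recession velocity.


v = H0 * d = 70 * 357.5 = 25025.0

25025.0 km/s


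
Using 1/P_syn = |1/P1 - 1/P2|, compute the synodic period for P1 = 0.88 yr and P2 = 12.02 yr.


1/P_syn = |1/P1 - 1/P2| = |1/0.88 - 1/12.02| => P_syn = 0.9495

0.9495 years


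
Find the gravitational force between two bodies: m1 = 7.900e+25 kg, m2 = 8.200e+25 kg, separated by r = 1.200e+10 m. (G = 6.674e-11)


F = G*m1*m2/r^2 = 6.674e-11 * 7.900e+25 * 8.200e+25 / (1.200e+10)^2 = 6.674e-11 * 6.478e+51 / 1.440e+20 = 3.002e+21

3.002e+21 N


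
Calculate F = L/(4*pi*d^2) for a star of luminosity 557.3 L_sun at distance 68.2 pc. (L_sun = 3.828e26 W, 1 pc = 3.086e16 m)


F = L / (4*pi*d^2) = 2.133e+29 / (4*pi*(2.105e+18)^2) = 3.833e-09

3.833e-09 W/m^2


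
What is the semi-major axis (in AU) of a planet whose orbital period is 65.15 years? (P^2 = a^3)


a = P^(2/3) = 65.15^(2/3) = 16.1911

16.1911 AU


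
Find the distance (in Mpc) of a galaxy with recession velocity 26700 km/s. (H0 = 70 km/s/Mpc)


d = v / H0 = 26700 / 70 = 381.4286

381.4286 Mpc


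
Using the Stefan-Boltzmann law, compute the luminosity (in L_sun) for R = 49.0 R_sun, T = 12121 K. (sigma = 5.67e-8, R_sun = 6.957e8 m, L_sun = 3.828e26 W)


R = 49.0 * 6.957e8 m = 3.40893e+10 m. L = 4*pi*R^2*sigma*T^4 = 4*pi*(3.40893e+10)^2 * 5.67e-8 * 12121^4 = 1.787240078e+31 W. L/L_sun = 1.787240078e+31 / 3.828e26 = 46688.6123

46688.6123 L_sun


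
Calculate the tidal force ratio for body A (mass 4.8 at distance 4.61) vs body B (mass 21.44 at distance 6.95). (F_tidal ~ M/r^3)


Ratio = (M1/r1^3) / (M2/r2^3) = (4.8/4.61^3) / (21.44/6.95^3) = 0.7671

0.7671


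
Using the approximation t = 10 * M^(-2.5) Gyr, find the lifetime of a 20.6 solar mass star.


t = 10 * M^(-2.5) = 10 * 20.6^(-2.5) = 0.0052

0.0052 Gyr


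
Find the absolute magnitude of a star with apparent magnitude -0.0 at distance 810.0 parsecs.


M = m - 5*log10(d) + 5 = -0.0 - 5*log10(810.0) + 5 = -9.5424

-9.5424


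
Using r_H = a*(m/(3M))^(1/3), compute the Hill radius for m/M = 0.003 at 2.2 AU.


r_H = a * (m/3M)^(1/3) = 2.2 * (0.003/3)^(1/3) = 0.22

0.22 AU


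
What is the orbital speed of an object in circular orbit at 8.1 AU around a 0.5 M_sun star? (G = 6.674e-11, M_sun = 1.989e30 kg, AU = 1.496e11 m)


v = sqrt(GM/r) = sqrt(6.674e-11 * 9.945e+29 / 1.212e+12) = 7400.9452

7400.9452 m/s


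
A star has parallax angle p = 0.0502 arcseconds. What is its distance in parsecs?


d = 1/p = 1/0.0502 = 19.9203

19.9203 pc
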